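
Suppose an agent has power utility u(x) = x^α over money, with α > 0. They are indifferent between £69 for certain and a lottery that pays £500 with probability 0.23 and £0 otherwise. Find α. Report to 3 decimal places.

α ≈ 0.742

EU(lottery) = 0.23·500^α + 0.77·0 = 0.23·500^α.
Indifference: 69^α = 0.23·500^α, so (69/500)^α = 0.23.
Taking logs: α·ln(69/500) = ln(0.23), so α = -1.469676 / -1.980502 ≈ 0.742.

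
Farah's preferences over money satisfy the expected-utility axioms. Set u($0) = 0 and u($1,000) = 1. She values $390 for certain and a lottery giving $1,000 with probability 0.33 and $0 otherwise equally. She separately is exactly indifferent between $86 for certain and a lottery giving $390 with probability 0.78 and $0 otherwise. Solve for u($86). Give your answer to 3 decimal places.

The first gamble pins u($390): it must equal 0.33·1 + 0.67·0 = 0.33.
The second indifference gives u($86) = 0.78·u($390) + 0.22·u($0) = 0.78·0.33 + 0.22·0.00 = 0.2574.

0.257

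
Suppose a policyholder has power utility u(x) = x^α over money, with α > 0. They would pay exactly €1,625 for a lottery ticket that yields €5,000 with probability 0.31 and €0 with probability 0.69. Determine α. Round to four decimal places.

α ≈ 1.0420

The lottery's expected utility is 0.31·u(5000) + 0.69·u(0) = 0.31·5000^α (since u(0) = 0 for α > 0).
Indifference: 1625^α = 0.31·5000^α, so (1625/5000)^α = 0.31.
Taking logs: α·ln(1625/5000) = ln(0.31), so α = -1.1711830 / -1.1239301 ≈ 1.0420.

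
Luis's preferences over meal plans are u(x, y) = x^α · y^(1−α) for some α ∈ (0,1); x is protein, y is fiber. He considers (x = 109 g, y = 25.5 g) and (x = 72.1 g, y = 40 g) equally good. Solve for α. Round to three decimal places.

The Cobb–Douglas utilities coincide, so 109^α·25.5^(1−α) = 72.1^α·40^(1−α).
Rearrange to (109/72.1)^α = (40/25.5)^(1−α) and take logs: α·0.413294 = (1−α)·0.450201.
With A = 0.413294 and B = 0.450201: α·A = (1−α)·B, so α = B/(A+B) = 0.450201/0.863495 ≈ 0.521.

α ≈ 0.521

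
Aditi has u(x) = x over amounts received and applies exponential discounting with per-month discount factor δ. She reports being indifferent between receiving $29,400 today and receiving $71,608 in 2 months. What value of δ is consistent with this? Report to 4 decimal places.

Indifference means u(29400) = δ^2 · u(71608), so δ^2 = u(29400)/u(71608).
With u(x) = x: δ^2 = 29400/71608 = 0.41057.
Taking the square root: δ = 0.41057^(1/2) ≈ 0.6408.

δ ≈ 0.6408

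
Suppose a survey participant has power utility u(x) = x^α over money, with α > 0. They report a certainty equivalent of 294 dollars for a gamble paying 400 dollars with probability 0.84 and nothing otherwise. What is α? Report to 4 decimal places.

Since u(0) = 0, the lottery's EU is 0.84·400^α.
Equating: 294^α = 0.84·400^α, i.e. 0.7350^α = 0.84.
Take logs: α = ln 0.84 / ln(294/400) ≈ 0.566294.

α ≈ 0.5663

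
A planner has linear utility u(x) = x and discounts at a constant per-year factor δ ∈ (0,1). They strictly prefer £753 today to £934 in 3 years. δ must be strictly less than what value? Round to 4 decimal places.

δ < 0.9307

Under u(x) = x this choice says 753 > δ^3·934.
Dividing by 934: δ^3 < 0.80621. Both sides are positive, so the cube root keeps the direction.
δ < (753/934)^(1/3) ≈ 0.9307.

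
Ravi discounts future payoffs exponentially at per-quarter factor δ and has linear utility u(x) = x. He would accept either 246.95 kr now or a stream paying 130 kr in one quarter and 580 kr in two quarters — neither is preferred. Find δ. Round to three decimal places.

δ ≈ 0.550

Equating present values: 246.95 = 130δ + 580δ².
That is, 580δ² + 130δ − 246.95 = 0, a quadratic in δ.
By the quadratic formula (taking the positive root), δ = (−130 + √589824.00) / 1160 ≈ 0.550.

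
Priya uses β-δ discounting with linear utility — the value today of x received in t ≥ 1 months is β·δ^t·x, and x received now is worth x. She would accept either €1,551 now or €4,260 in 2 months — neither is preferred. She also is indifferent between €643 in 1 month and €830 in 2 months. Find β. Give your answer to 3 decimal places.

β ≈ 0.607

From the later pair, β·δ^1·643 = β·δ^2·830; dividing through, δ = 643/830 = 0.77470.
The first indifference: 1551 = β·δ^2·4260, so β = 1551/(δ^2·4260) = 1551/(0.60016·4260) ≈ 0.607.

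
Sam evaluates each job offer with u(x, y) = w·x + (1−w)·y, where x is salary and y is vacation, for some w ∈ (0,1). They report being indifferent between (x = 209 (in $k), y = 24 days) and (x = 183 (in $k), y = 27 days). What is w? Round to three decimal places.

w = 0.103

Indifference: w·209 + (1−w)·24 = w·183 + (1−w)·27.
w·(209−183) = (1−w)·(27−24), i.e. w·26 = (1−w)·3.
Hence w = 3/(26+3) = 3/29 = 0.103.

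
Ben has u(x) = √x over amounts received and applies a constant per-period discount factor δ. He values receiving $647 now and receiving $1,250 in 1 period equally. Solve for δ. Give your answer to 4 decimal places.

δ ≈ 0.7194

Indifference means u(647) = δ · u(1250), so δ = u(647)/u(1250).
With u(x) = √x: δ = √647/√1250 = √(647/1250) = 0.71944.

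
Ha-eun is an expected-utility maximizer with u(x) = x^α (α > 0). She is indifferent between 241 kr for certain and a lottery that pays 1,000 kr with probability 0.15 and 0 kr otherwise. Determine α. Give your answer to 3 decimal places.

α ≈ 1.333

Since u(0) = 0, the lottery's EU is 0.15·1000^α.
Equating: 241^α = 0.15·1000^α, i.e. 0.2410^α = 0.15.
Taking logs: α·ln(241/1000) = ln(0.15), so α = -1.897120 / -1.422958 ≈ 1.333.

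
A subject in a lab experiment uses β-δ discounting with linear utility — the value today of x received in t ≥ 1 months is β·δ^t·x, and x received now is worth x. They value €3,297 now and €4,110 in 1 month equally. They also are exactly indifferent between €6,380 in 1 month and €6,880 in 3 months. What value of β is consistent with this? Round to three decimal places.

From the later pair, β·δ^1·6380 = β·δ^3·6880; dividing through, δ^2 = 6380/6880 = 0.92733, so δ = 0.96298.
Substituting δ into 3297 = β·δ·4110: β = 3297/(3957.837) ≈ 0.833.

β ≈ 0.833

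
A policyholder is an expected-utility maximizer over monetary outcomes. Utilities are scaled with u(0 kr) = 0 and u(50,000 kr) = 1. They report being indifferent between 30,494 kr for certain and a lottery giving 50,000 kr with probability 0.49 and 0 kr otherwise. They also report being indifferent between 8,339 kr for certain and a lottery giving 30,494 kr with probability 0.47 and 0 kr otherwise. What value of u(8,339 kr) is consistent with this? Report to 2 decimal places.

From the first indifference, u(30,494 kr) = 0.49·u(50,000 kr) + 0.51·u(0 kr) = 0.49·1 + 0.51·0 = 0.49.
Chaining: u(8,339 kr) = 0.47·0.49 + 0.53·0.00 = 0.2303.

0.23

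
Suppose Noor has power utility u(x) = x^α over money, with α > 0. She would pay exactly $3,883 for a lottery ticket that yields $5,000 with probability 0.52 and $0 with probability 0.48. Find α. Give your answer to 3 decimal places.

α ≈ 2.586

EU(lottery) = 0.52·5000^α + 0.48·0 = 0.52·5000^α.
Indifference: 3883^α = 0.52·5000^α, so (3883/5000)^α = 0.52.
Taking logs: α·ln(3883/5000) = ln(0.52), so α = -0.653926 / -0.252830 ≈ 2.586.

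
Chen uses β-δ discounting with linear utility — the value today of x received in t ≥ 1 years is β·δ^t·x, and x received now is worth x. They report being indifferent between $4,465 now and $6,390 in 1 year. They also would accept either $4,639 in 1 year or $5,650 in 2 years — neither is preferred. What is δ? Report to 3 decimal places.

δ ≈ 0.821

From the later pair, β·δ^1·4639 = β·δ^2·5650; dividing through, δ = 4639/5650 = 0.82106.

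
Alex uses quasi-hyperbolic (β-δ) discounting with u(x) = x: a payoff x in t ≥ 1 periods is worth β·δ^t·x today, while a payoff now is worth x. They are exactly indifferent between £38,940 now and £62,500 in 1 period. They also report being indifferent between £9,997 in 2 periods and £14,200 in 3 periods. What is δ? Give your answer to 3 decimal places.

δ ≈ 0.704

Both payoffs in the second observation are in the future, so β drops out: δ^2·9997 = δ^3·14200 ⇒ δ = 9997/14200 = 0.70401.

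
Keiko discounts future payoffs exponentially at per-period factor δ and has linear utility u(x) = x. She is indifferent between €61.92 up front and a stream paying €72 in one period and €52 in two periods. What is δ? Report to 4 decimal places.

Present value of the stream is 72·δ + 52·δ². Indifference gives 72δ + 52δ² = 61.92.
So 52δ² + 72δ − 61.92 = 0.
δ = (−72 + √(72² + 4·52·61.92)) / (2·52) = (−72 + √18063.36) / 104 ≈ 0.6000.

δ ≈ 0.6000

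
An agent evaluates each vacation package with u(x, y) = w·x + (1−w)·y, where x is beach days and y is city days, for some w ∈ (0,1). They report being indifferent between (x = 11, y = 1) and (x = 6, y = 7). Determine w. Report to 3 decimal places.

w = 0.545

u(11,1) = u(6,7) means w·11 + (1−w)·1 = w·6 + (1−w)·7.
Rearranging, 5·w − 6·(1−w) = 0.
So w/(1−w) = 6/5 = 1.2000, giving w = 6/(5+6) = 0.545.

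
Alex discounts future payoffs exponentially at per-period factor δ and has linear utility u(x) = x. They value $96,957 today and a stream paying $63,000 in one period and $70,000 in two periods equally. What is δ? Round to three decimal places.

δ ≈ 0.810

Present value of the stream is 63000·δ + 70000·δ². Indifference gives 63000δ + 70000δ² = 96957.
That is, 70000δ² + 63000δ − 96957 = 0, a quadratic in δ.
By the quadratic formula (taking the positive root), δ = (−63000 + √31116960000.00) / 140000 ≈ 0.810.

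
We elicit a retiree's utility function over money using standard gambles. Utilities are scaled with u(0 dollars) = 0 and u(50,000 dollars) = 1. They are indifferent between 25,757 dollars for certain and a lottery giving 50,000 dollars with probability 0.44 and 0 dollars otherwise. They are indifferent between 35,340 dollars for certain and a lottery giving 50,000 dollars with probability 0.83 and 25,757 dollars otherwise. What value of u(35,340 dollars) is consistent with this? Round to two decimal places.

0.90

The first gamble pins u(25,757 dollars): it must equal 0.44·1 + 0.56·0 = 0.44.
The second indifference gives u(35,340 dollars) = 0.83·u(50,000 dollars) + 0.17·u(25,757 dollars) = 0.83·1.00 + 0.17·0.44 = 0.9048.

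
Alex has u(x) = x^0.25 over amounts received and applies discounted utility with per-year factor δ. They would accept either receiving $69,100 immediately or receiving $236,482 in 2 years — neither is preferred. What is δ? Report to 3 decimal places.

The payoff in 2 years is discounted by δ^2, so u(69100) = δ^2·u(236482) and δ^2 = u(69100)/u(236482).
Since u(x) = x^0.25, δ^2 = (69100/236482)^0.25 = 0.29220^0.25 = 0.73522.
So δ = 0.73522^(1/2) ≈ 0.857.

δ ≈ 0.857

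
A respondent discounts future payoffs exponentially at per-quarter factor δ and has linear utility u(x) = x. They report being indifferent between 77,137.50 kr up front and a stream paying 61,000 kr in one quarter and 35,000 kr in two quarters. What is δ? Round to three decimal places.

δ ≈ 0.850

The stream is worth 61000δ + 35000δ² today, so 61000δ + 35000δ² = 77137.50.
Rearranged: 35000δ² + 61000δ − 77137.50 = 0.
δ = (−61000 + √(61000² + 4·35000·77137.50)) / (2·35000) = (−61000 + √14520250000.00) / 70000 ≈ 0.850.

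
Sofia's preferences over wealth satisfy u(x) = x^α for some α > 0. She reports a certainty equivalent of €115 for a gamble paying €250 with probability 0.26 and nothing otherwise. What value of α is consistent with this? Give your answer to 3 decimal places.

Since u(0) = 0, the lottery's EU is 0.26·250^α.
Equating: 115^α = 0.26·250^α, i.e. 0.4600^α = 0.26.
α = ln(0.26) / ln(115/250) = -1.347074/-0.776529 ≈ 1.735.

α ≈ 1.735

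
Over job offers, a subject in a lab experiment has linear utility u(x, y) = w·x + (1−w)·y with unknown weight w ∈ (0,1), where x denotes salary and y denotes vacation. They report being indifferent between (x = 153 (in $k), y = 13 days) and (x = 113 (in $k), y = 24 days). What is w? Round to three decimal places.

Equating utilities: w·153 + (1−w)·13 = w·113 + (1−w)·24.
Rearranging, 40·w − 11·(1−w) = 0.
So w/(1−w) = 11/40 = 0.2750, giving w = 11/(40+11) = 0.216.

w = 0.216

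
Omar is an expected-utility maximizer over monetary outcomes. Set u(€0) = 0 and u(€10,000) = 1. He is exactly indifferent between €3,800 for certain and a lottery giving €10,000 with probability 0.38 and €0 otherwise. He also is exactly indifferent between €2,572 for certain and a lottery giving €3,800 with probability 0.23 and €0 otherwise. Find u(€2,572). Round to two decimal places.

The first gamble pins u(€3,800): it must equal 0.38·1 + 0.62·0 = 0.38.
Then u(€2,572) = 0.23·u(€3,800) + 0.77·u(€0) = 0.23·0.38 + 0.77·0.00 = 0.0874.

0.09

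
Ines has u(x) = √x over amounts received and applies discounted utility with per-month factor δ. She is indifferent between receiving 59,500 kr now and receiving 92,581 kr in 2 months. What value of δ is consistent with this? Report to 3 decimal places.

δ ≈ 0.895

Equating discounted utilities: u(59500) = δ^2·u(92581) ⇒ δ^2 = u(59500)/u(92581).
With u(x) = √x: δ^2 = √59500/√92581 = √(59500/92581) = 0.80167.
Taking the square root: δ = 0.80167^(1/2) ≈ 0.895.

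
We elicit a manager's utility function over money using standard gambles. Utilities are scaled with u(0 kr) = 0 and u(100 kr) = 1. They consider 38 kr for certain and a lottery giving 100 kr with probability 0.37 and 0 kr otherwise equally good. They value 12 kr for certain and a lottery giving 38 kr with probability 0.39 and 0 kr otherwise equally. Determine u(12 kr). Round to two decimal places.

0.14

First, u(38 kr) = 0.37·u(100 kr) + 0.63·u(0 kr) = 0.37.
Chaining: u(12 kr) = 0.39·0.37 + 0.61·0.00 = 0.1443.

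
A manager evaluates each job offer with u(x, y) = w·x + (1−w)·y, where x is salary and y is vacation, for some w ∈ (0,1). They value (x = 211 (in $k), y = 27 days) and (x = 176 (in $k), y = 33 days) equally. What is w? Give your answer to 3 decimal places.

u(211,27) = u(176,33) means w·211 + (1−w)·27 = w·176 + (1−w)·33.
Rearranging, 35·w − 6·(1−w) = 0.
Hence w = 6/(35+6) = 6/41 = 0.146.

w = 0.146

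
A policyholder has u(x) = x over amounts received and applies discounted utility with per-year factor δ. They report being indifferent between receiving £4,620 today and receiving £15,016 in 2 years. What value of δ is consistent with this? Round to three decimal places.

δ ≈ 0.555

Indifference means u(4620) = δ^2 · u(15016), so δ^2 = u(4620)/u(15016).
With u(x) = x: δ^2 = 4620/15016 = 0.30767.
So δ = 0.30767^(1/2) ≈ 0.555.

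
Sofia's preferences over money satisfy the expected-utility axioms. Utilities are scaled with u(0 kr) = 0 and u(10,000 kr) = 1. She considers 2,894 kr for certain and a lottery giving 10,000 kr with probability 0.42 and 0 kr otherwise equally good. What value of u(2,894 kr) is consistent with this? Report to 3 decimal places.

0.420

By the standard-gamble method, u(2,894 kr) is just the indifference probability on the best outcome: 0.42.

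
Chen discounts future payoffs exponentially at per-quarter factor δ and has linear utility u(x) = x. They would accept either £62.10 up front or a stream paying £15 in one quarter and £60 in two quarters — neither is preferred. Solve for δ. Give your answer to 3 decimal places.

δ ≈ 0.900

Equating present values: 62.10 = 15δ + 60δ².
That is, 60δ² + 15δ − 62.10 = 0, a quadratic in δ.
δ = (−15 + √(15² + 4·60·62.10)) / (2·60) = (−15 + √15129.00) / 120 ≈ 0.900.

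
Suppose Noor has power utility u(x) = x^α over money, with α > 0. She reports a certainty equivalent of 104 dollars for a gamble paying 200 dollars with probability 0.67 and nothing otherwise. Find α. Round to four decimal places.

Since u(0) = 0, the lottery's EU is 0.67·200^α.
Setting u(104) equal to that: 104^α = 0.67·200^α ⇒ (104/200)^α = 0.67.
Take logs: α = ln 0.67 / ln(104/200) ≈ 0.612420.

α ≈ 0.6124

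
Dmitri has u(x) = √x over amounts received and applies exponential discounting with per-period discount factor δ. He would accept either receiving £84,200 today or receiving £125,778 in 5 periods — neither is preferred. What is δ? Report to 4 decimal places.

Indifference means u(84200) = δ^5 · u(125778), so δ^5 = u(84200)/u(125778).
Since u(x) = √x, δ^5 = √(84200/125778) = 0.81819.
So δ = 0.81819^(1/5) ≈ 0.9607.

δ ≈ 0.9607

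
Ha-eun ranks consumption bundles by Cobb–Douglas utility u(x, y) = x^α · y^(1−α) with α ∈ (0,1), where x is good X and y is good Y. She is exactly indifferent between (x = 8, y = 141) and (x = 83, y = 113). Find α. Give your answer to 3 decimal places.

Indifference: 8^α · 141^(1−α) = 83^α · 113^(1−α).
(8/83)^α = (113/141)^(1−α); take logs: α·ln(8/83) = (1−α)·ln(113/141), i.e. α·-2.339399 = (1−α)·-0.221372.
Thus α·(-2.560771) = -0.221372, so α = -0.221372/-2.560771 ≈ 0.086.

α ≈ 0.086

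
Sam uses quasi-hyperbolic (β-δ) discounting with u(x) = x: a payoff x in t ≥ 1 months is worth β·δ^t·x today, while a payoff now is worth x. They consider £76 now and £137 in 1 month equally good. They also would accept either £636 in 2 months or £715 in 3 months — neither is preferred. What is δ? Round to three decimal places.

δ ≈ 0.890

Both payoffs in the second observation are in the future, so β drops out: δ^2·636 = δ^3·715 ⇒ δ = 636/715 = 0.88951.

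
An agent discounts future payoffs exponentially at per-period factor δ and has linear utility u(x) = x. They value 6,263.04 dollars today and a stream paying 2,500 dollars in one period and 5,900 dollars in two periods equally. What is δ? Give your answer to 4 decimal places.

Equating present values: 6263.04 = 2500δ + 5900δ².
That is, 5900δ² + 2500δ − 6263.04 = 0, a quadratic in δ.
The positive root is δ = [−2500 + √(2500² + 4·5900·6263.04)] / (2·5900) = (−2500 + 12412.000)/11800 ≈ 0.8400.

δ ≈ 0.8400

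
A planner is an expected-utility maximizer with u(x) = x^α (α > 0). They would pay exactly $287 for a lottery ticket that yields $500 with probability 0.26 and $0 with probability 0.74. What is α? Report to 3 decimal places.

α ≈ 2.427

The lottery's expected utility is 0.26·u(500) + 0.74·u(0) = 0.26·500^α (since u(0) = 0 for α > 0).
Setting u(287) equal to that: 287^α = 0.26·500^α ⇒ (287/500)^α = 0.26.
α = ln(0.26) / ln(287/500) = -1.347074/-0.555126 ≈ 2.427.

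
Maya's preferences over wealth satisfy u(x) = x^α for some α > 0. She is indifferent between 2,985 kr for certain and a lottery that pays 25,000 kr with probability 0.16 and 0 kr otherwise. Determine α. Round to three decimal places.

Since u(0) = 0, the lottery's EU is 0.16·25000^α.
Indifference: 2985^α = 0.16·25000^α, so (2985/25000)^α = 0.16.
Taking logs: α·ln(2985/25000) = ln(0.16), so α = -1.832581 / -2.125276 ≈ 0.862.

α ≈ 0.862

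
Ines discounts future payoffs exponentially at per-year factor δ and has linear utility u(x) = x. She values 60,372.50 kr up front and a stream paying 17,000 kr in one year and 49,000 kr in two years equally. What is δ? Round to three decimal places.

δ ≈ 0.950

The stream is worth 17000δ + 49000δ² today, so 17000δ + 49000δ² = 60372.50.
That is, 49000δ² + 17000δ − 60372.50 = 0, a quadratic in δ.
The positive root is δ = [−17000 + √(17000² + 4·49000·60372.50)] / (2·49000) = (−17000 + 110100.000)/98000 ≈ 0.950.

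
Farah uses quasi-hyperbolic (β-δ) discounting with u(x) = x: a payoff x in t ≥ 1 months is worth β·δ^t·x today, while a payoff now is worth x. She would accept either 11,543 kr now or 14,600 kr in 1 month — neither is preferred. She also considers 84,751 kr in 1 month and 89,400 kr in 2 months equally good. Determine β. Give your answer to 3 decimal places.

From the later pair, β·δ^1·84751 = β·δ^2·89400; dividing through, δ = 84751/89400 = 0.94800.
Substituting δ into 11543 = β·δ·14600: β = 11543/(13840.767) ≈ 0.834.

β ≈ 0.834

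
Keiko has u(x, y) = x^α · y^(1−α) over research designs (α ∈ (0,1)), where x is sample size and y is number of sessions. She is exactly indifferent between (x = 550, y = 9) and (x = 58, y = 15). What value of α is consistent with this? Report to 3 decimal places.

Indifference: 550^α · 9^(1−α) = 58^α · 15^(1−α).
Rearrange to (550/58)^α = (15/9)^(1−α) and take logs: α·2.249475 = (1−α)·0.510826.
Thus α·(2.760301) = 0.510826, so α = 0.510826/2.760301 ≈ 0.185.

α ≈ 0.185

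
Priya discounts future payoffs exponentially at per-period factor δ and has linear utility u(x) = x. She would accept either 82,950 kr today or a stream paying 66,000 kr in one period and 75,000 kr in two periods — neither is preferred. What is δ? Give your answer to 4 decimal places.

δ ≈ 0.7000

Equating present values: 82950 = 66000δ + 75000δ².
Rearranged: 75000δ² + 66000δ − 82950 = 0.
δ = (−66000 + √(66000² + 4·75000·82950)) / (2·75000) = (−66000 + √29241000000.00) / 150000 ≈ 0.7000.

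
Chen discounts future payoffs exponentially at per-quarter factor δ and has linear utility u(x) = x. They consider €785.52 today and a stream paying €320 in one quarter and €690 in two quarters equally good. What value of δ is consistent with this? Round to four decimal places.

δ ≈ 0.8600

Present value of the stream is 320·δ + 690·δ². Indifference gives 320δ + 690δ² = 785.52.
Rearranged: 690δ² + 320δ − 785.52 = 0.
The positive root is δ = [−320 + √(320² + 4·690·785.52)] / (2·690) = (−320 + 1506.796)/1380 ≈ 0.8600.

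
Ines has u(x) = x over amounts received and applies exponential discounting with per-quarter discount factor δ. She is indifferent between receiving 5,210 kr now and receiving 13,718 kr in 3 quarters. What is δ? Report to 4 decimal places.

The payoff in 3 quarters is discounted by δ^3, so u(5210) = δ^3·u(13718) and δ^3 = u(5210)/u(13718).
With u(x) = x: δ^3 = 5210/13718 = 0.37979.
Hence δ = (0.37979)^(1/3) = 0.724184.

δ ≈ 0.7242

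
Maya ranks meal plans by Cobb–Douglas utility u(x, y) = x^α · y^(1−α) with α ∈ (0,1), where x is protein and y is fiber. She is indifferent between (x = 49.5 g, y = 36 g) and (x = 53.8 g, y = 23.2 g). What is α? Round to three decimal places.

α ≈ 0.841

Indifference: 49.5^α · 36^(1−α) = 53.8^α · 23.2^(1−α).
(49.5/53.8)^α = (23.2/36)^(1−α); take logs: α·ln(49.5/53.8) = (1−α)·ln(23.2/36), i.e. α·-0.083301 = (1−α)·-0.439367.
Thus α·(-0.522668) = -0.439367, so α = -0.439367/-0.522668 ≈ 0.841.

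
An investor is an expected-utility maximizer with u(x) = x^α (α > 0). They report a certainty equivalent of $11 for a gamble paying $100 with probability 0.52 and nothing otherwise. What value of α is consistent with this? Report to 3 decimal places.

α ≈ 0.296

Since u(0) = 0, the lottery's EU is 0.52·100^α.
Equating: 11^α = 0.52·100^α, i.e. 0.1100^α = 0.52.
Take logs: α = ln 0.52 / ln(11/100) ≈ 0.29626.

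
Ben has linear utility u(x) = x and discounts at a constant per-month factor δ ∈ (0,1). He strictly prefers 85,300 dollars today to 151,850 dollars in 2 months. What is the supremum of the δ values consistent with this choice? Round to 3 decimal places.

δ < 0.749

Comparing present values: 85300 > δ^2·151850.
Dividing by 151850: δ^2 < 0.56174. Both sides are positive, so the square root keeps the direction.
δ < 0.56174^(1/2) = 0.749.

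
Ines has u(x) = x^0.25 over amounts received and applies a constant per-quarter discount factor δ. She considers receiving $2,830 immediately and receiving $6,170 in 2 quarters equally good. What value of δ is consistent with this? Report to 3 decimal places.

The payoff in 2 quarters is discounted by δ^2, so u(2830) = δ^2·u(6170) and δ^2 = u(2830)/u(6170).
With u(x) = x^0.25: δ^2 = 2830^0.25/6170^0.25 = (2830/6170)^0.25 = 0.82295.
So δ = 0.82295^(1/2) ≈ 0.907.

δ ≈ 0.907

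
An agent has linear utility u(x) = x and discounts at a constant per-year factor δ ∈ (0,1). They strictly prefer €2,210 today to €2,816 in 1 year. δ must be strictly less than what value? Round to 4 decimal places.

δ < 0.7848

Comparing present values: 2210 > δ·2816.
So δ < 2210/2816 = 0.78480.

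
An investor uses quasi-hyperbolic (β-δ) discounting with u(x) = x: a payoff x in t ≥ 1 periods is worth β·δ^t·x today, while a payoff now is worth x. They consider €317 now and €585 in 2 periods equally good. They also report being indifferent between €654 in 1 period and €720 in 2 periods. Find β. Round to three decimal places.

β ≈ 0.657

The second indifference involves only future payoffs, so β cancels: β·δ^1·654 = β·δ^2·720, giving δ = 654/720 = 0.90833.
The first indifference: 317 = β·δ^2·585, so β = 317/(δ^2·585) = 317/(0.82507·585) ≈ 0.657.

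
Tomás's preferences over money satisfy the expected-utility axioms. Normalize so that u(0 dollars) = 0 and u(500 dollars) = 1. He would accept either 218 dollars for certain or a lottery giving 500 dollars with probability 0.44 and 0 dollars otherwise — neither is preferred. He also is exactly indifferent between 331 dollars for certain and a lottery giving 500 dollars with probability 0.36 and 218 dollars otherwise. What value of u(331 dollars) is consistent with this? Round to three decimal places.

0.642

From the first indifference, u(218 dollars) = 0.44·u(500 dollars) + 0.56·u(0 dollars) = 0.44·1 + 0.56·0 = 0.44.
The second indifference gives u(331 dollars) = 0.36·u(500 dollars) + 0.64·u(218 dollars) = 0.36·1.00 + 0.64·0.44 = 0.6416.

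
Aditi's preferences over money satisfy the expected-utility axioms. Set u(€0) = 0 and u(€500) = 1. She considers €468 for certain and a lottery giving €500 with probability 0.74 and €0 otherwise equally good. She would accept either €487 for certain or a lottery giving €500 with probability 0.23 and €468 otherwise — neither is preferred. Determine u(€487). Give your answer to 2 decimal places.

The first gamble pins u(€468): it must equal 0.74·1 + 0.26·0 = 0.74.
Then u(€487) = 0.23·u(€500) + 0.77·u(€468) = 0.23·1.00 + 0.77·0.74 = 0.7998.

0.80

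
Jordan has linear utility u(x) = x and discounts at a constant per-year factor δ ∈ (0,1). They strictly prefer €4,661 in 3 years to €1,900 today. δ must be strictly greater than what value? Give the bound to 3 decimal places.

Under u(x) = x this choice says 1900 < δ^3·4661.
Dividing by 4661: δ^3 > 0.40764. Both sides are positive, so the cube root keeps the direction.
δ > (1900/4661)^(1/3) ≈ 0.741.

δ > 0.741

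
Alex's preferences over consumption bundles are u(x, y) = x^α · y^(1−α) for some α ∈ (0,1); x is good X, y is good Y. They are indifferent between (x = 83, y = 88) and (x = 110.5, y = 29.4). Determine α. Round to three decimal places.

α ≈ 0.793

Indifference: 83^α · 88^(1−α) = 110.5^α · 29.4^(1−α).
Taking logs: α·ln 83 + (1−α)·ln 88 = α·ln 110.5 + (1−α)·ln 29.4, i.e. α·-0.286175 = (1−α)·-1.096342.
Thus α·(-1.382517) = -1.096342, so α = -1.096342/-1.382517 ≈ 0.793.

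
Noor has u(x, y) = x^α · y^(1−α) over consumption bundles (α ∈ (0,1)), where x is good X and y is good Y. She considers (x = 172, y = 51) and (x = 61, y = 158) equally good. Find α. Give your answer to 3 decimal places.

α ≈ 0.522

Indifference: 172^α · 51^(1−α) = 61^α · 158^(1−α).
Taking logs: α·ln 172 + (1−α)·ln 51 = α·ln 61 + (1−α)·ln 158, i.e. α·1.036621 = (1−α)·1.130769.
Thus α·(2.167390) = 1.130769, so α = 1.130769/2.167390 ≈ 0.522.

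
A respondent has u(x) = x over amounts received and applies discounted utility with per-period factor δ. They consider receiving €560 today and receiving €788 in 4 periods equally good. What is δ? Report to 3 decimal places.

δ ≈ 0.918

The payoff in 4 periods is discounted by δ^4, so u(560) = δ^4·u(788) and δ^4 = u(560)/u(788).
With u(x) = x: δ^4 = 560/788 = 0.71066.
Hence δ = (0.71066)^(1/4) = 0.91815.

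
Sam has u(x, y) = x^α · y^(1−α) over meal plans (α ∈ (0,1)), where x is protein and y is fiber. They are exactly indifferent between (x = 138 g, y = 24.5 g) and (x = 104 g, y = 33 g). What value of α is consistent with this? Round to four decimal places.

The Cobb–Douglas utilities coincide, so 138^α·24.5^(1−α) = 104^α·33^(1−α).
Rearrange to (138/104)^α = (33/24.5)^(1−α) and take logs: α·0.2828628 = (1−α)·0.2978344.
With A = 0.2828628 and B = 0.2978344: α·A = (1−α)·B, so α = B/(A+B) = 0.2978344/0.5806972 ≈ 0.5129.

α ≈ 0.5129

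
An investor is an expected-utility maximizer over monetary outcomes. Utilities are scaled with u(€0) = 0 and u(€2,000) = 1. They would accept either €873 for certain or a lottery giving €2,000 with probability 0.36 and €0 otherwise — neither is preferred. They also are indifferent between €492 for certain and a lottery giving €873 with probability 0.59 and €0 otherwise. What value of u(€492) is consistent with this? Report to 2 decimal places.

0.21

The first gamble pins u(€873): it must equal 0.36·1 + 0.64·0 = 0.36.
The second indifference gives u(€492) = 0.59·u(€873) + 0.41·u(€0) = 0.59·0.36 + 0.41·0.00 = 0.2124.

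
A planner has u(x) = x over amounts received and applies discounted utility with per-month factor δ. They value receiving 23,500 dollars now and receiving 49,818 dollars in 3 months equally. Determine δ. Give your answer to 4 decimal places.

Indifference means u(23500) = δ^3 · u(49818), so δ^3 = u(23500)/u(49818).
With u(x) = x: δ^3 = 23500/49818 = 0.47172.
Hence δ = (0.47172)^(1/3) = 0.778444.

δ ≈ 0.7784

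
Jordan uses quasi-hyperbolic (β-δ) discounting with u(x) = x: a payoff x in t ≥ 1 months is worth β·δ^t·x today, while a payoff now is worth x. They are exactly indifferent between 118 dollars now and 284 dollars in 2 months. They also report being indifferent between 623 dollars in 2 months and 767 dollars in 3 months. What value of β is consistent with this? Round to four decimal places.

β ≈ 0.6298

Both payoffs in the second observation are in the future, so β drops out: δ^2·623 = δ^3·767 ⇒ δ = 623/767 = 0.81226.
Now use the now-vs-future pair: 118 = β·δ^2·284 gives β = 118/(0.65976·284) ≈ 0.6298.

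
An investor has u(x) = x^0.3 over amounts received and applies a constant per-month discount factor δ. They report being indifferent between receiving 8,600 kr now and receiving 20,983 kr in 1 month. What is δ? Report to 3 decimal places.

The payoff in 1 month is discounted by δ, so u(8600) = δ·u(20983) and δ = u(8600)/u(20983).
With u(x) = x^0.3: δ = 8600^0.3/20983^0.3 = (8600/20983)^0.3 = 0.76523.

δ ≈ 0.765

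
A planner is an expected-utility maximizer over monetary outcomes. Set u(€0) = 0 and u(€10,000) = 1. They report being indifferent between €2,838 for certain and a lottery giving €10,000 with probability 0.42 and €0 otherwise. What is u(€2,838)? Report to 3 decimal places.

0.420

The indifference gives u(€2,838) = 0.42·u(€10,000) + 0.58·u(€0) = 0.42·1 + 0.58·0 = 0.42.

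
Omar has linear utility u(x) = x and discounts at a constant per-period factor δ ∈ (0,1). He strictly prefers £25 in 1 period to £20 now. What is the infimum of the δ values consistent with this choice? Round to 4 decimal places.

δ > 0.8000

The preference means 20 < δ·25.
Dividing through by 25 gives δ > 0.80000.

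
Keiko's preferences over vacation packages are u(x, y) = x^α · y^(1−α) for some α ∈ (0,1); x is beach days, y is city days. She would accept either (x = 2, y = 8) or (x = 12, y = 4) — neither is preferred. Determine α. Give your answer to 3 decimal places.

α ≈ 0.279

Indifference: 2^α · 8^(1−α) = 12^α · 4^(1−α).
Rearrange to (2/12)^α = (4/8)^(1−α) and take logs: α·-1.791759 = (1−α)·-0.693147.
Thus α·(-2.484906) = -0.693147, so α = -0.693147/-2.484906 ≈ 0.279.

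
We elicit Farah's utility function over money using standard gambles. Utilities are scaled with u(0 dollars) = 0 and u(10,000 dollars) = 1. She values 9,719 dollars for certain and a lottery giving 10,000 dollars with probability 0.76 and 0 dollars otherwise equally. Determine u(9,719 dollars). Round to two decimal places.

0.76

u(9,719 dollars) equals the lottery's expected utility: 0.76·1 + 0.24·0 = 0.76.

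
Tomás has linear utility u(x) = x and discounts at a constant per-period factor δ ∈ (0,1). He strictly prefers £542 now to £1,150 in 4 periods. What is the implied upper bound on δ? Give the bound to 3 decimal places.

The preference means 542 > δ^4·1150.
Dividing by 1150: δ^4 < 0.47130. Both sides are positive, so the 4th root keeps the direction.
δ < (542/1150)^(1/4) ≈ 0.829.

δ < 0.829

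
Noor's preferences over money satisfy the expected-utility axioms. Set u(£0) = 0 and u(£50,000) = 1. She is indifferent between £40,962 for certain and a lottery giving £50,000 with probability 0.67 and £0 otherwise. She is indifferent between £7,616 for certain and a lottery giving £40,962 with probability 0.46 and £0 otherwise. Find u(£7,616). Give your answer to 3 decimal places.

The first gamble pins u(£40,962): it must equal 0.67·1 + 0.33·0 = 0.67.
Then u(£7,616) = 0.46·u(£40,962) + 0.54·u(£0) = 0.46·0.67 + 0.54·0.00 = 0.3082.

0.308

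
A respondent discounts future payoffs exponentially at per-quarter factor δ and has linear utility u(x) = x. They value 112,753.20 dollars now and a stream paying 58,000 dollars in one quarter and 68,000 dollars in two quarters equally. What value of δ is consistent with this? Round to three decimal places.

δ ≈ 0.930

Present value of the stream is 58000·δ + 68000·δ². Indifference gives 58000δ + 68000δ² = 112753.20.
That is, 68000δ² + 58000δ − 112753.20 = 0, a quadratic in δ.
The positive root is δ = [−58000 + √(58000² + 4·68000·112753.20)] / (2·68000) = (−58000 + 184480.000)/136000 ≈ 0.930.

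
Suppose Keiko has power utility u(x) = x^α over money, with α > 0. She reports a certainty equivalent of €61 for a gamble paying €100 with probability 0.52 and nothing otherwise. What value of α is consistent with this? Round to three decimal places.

α ≈ 1.323

EU(lottery) = 0.52·100^α + 0.48·0 = 0.52·100^α.
Equating: 61^α = 0.52·100^α, i.e. 0.6100^α = 0.52.
Taking logs: α·ln(61/100) = ln(0.52), so α = -0.653926 / -0.494296 ≈ 1.323.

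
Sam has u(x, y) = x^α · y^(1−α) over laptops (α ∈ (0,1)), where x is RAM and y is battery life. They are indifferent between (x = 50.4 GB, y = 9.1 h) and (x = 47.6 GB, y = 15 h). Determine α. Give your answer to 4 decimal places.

α ≈ 0.8974

Indifference: 50.4^α · 9.1^(1−α) = 47.6^α · 15^(1−α).
Rearrange to (50.4/47.6)^α = (15/9.1)^(1−α) and take logs: α·0.0571584 = (1−α)·0.4997758.
So α/(1−α) = (0.4997758)/(0.0571584) = 8.7436982, and α = 8.7436982/9.7436982 ≈ 0.8974.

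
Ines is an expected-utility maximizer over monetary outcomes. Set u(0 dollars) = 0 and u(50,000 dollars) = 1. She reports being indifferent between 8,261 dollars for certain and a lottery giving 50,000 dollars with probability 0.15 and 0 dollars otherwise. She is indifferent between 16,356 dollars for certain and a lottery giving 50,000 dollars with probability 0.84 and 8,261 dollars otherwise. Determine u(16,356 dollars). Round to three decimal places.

0.864

First, u(8,261 dollars) = 0.15·u(50,000 dollars) + 0.85·u(0 dollars) = 0.15.
Chaining: u(16,356 dollars) = 0.84·1.00 + 0.16·0.15 = 0.8640.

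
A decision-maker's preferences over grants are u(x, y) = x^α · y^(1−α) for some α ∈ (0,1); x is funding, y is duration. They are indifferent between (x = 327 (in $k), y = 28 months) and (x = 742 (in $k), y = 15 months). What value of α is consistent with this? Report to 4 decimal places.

Indifference: 327^α · 28^(1−α) = 742^α · 15^(1−α).
(327/742)^α = (15/28)^(1−α); take logs: α·ln(327/742) = (1−α)·ln(15/28), i.e. α·-0.8193891 = (1−α)·-0.6241543.
So α/(1−α) = (-0.6241543)/(-0.8193891) = 0.7617313, and α = 0.7617313/1.7617313 ≈ 0.4324.

α ≈ 0.4324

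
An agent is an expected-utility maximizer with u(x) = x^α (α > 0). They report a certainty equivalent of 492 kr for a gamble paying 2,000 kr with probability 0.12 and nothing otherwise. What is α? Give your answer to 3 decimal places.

α ≈ 1.512

The lottery's expected utility is 0.12·u(2000) + 0.88·u(0) = 0.12·2000^α (since u(0) = 0 for α > 0).
Setting u(492) equal to that: 492^α = 0.12·2000^α ⇒ (492/2000)^α = 0.12.
Take logs: α = ln 0.12 / ln(492/2000) ≈ 1.51186.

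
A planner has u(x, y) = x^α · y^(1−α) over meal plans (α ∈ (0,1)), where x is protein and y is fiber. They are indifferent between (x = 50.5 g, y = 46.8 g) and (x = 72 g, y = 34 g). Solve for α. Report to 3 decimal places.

Indifference: 50.5^α · 46.8^(1−α) = 72^α · 34^(1−α).
(50.5/72)^α = (34/46.8)^(1−α); take logs: α·ln(50.5/72) = (1−α)·ln(34/46.8), i.e. α·-0.354693 = (1−α)·-0.319523.
Thus α·(-0.674216) = -0.319523, so α = -0.319523/-0.674216 ≈ 0.474.

α ≈ 0.474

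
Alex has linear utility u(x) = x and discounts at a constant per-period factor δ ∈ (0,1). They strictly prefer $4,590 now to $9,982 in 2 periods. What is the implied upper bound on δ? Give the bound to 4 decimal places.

δ < 0.6781

The preference means 4590 > δ^2·9982.
Dividing by 9982: δ^2 < 0.45983. Both sides are positive, so the square root keeps the direction.
δ < (4590/9982)^(1/2) ≈ 0.6781.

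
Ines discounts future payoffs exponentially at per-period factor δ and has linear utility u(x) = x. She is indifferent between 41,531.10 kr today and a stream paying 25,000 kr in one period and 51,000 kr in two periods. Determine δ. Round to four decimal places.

The stream is worth 25000δ + 51000δ² today, so 25000δ + 51000δ² = 41531.10.
So 51000δ² + 25000δ − 41531.10 = 0.
δ = (−25000 + √(25000² + 4·51000·41531.10)) / (2·51000) = (−25000 + √9097344400.00) / 102000 ≈ 0.6900.

δ ≈ 0.6900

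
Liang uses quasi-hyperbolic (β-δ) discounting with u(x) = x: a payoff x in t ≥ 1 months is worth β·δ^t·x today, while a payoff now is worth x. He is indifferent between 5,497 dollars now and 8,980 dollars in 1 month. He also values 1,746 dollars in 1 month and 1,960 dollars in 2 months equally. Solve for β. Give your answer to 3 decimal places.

The second indifference involves only future payoffs, so β cancels: β·δ^1·1746 = β·δ^2·1960, giving δ = 1746/1960 = 0.89082.
Now use the now-vs-future pair: 5497 = β·δ·8980 gives β = 5497/(0.89082·8980) ≈ 0.687.

β ≈ 0.687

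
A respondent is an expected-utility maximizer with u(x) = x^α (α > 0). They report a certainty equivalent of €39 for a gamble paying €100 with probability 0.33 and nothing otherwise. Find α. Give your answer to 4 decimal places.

The lottery's expected utility is 0.33·u(100) + 0.67·u(0) = 0.33·100^α (since u(0) = 0 for α > 0).
Equating: 39^α = 0.33·100^α, i.e. 0.3900^α = 0.33.
Taking logs: α·ln(39/100) = ln(0.33), so α = -1.1086626 / -0.9416085 ≈ 1.1774.

α ≈ 1.1774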